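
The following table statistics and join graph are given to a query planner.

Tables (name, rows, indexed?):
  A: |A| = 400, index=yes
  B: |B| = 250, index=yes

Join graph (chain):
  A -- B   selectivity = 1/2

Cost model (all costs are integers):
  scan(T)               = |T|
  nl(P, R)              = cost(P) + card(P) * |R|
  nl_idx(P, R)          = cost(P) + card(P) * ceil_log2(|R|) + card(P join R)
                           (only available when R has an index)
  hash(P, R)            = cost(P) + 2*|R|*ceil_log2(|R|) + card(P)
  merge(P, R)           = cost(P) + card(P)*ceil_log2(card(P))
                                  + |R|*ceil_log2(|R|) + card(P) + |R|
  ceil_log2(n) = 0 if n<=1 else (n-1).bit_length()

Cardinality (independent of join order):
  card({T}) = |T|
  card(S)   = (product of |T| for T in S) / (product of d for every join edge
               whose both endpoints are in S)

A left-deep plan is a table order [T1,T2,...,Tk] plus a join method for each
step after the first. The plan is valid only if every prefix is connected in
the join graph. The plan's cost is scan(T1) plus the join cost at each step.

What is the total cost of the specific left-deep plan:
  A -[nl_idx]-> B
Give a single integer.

53600

step 1: scan A: cost=400, card=400
step 2: join B via nl_idx
    card(P join B) = 400*250/(2) = 50000
    cost = 400 + 400*8 + 50000 = 53600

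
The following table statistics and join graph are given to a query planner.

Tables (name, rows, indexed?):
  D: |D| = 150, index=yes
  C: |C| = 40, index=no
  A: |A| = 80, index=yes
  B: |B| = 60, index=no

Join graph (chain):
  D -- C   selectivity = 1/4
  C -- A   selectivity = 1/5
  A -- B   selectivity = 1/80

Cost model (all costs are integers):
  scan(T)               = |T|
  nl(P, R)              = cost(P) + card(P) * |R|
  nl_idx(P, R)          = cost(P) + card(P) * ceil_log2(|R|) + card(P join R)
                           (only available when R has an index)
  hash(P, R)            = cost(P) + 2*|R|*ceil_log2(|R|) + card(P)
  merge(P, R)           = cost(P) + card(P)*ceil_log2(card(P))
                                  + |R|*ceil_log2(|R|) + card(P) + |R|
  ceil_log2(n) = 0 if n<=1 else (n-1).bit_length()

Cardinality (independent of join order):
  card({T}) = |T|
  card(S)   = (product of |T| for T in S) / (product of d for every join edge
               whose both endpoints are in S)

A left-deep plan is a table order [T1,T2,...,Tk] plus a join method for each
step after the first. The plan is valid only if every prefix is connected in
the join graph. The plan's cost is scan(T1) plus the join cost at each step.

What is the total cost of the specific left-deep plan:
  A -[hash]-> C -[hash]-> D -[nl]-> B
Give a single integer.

1443680

step 1: scan A: cost=80, card=80
step 2: join C via hash
    card(P join C) = 80*40/(5) = 640
    cost = 80 + 2*40*6 + 80 = 640
step 3: join D via hash
    card(P join D) = 640*150/(4) = 24000
    cost = 640 + 2*150*8 + 640 = 3680
step 4: join B via nl
    card(P join B) = 24000*60/(80) = 18000
    cost = 3680 + 24000*60 = 1443680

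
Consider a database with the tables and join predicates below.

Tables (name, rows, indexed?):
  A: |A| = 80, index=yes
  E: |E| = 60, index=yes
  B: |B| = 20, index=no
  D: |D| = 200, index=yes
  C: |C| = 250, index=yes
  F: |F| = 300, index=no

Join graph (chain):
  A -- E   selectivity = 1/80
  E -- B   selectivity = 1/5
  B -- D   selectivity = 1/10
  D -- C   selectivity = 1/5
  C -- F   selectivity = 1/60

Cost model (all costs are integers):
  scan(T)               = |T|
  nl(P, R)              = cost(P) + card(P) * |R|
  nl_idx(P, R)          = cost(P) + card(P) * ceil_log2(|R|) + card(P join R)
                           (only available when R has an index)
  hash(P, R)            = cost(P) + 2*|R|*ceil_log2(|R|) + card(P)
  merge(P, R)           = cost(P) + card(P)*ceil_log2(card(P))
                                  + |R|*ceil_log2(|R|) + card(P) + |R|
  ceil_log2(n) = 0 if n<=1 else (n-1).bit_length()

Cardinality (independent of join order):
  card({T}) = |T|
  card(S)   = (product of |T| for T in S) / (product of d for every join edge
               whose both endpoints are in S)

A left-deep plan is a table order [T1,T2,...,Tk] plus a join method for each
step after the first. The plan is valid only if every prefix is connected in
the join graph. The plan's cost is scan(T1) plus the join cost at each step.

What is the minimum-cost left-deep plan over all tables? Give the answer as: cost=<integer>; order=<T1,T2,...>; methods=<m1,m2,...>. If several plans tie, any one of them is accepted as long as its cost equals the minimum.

cost=258440; order=E,A,B,D,C,F; methods=nl_idx,hash,hash,hash,hash

Selinger DP (subsets sized 1..n):
  {A}: scan cost=80, card=80
  {E}: scan cost=60, card=60
  {B}: scan cost=20, card=20
  {D}: scan cost=200, card=200
  {C}: scan cost=250, card=250
  {F}: scan cost=300, card=300
  {AE}: card=60; try (A,nl_idx)→540, (E,nl_idx)→620, (E,hash)→880, (A,merge)→1120, (E,merge)→1140, (A,hash)→1240 …(+2); best=540 via (A,nl_idx)
  {BE}: card=240; try (B,hash)→320, (E,nl_idx)→380, (E,merge)→560, (B,merge)→600, (E,hash)→760, (E,nl)→1220 …(+1); best=320 via (B,hash)
  {BD}: card=400; try (D,nl_idx)→580, (B,hash)→600, (D,merge)→1940, (B,merge)→2120, (D,hash)→3240, (D,nl)→4020 …(+1); best=580 via (D,nl_idx)
  {CD}: card=10000; try (D,hash)→3700, (C,merge)→4250, (D,merge)→4300, (C,hash)→4400, (C,nl_idx)→11800, (D,nl_idx)→12250 …(+2); best=3700 via (D,hash)
  {CF}: card=1250; try (C,nl_idx)→3950, (C,hash)→4600, (F,merge)→5500, (C,merge)→5550, (F,hash)→5900, (F,nl)→75250 …(+1); best=3950 via (C,nl_idx)
  {ABE}: card=240; try (B,hash)→800, (B,merge)→1080, (A,hash)→1680, (B,nl)→1740, (A,nl_idx)→2240, (A,merge)→3120 …(+1); best=800 via (B,hash)
  {BDE}: card=4800; try (E,hash)→1700, (D,hash)→3760, (D,merge)→4280, (E,merge)→5000, (D,nl_idx)→7040, (E,nl_idx)→7780 …(+2); best=1700 via (E,hash)
  {BCD}: card=20000; try (C,hash)→4980, (C,merge)→6830, (B,hash)→13900, (C,nl_idx)→23780, (C,nl)→100580, (B,merge)→153820 …(+1); best=4980 via (C,hash)
  {CDF}: card=50000; try (D,hash)→8400, (F,hash)→19100, (D,merge)→20750, (D,nl_idx)→63950, (F,merge)→156700, (D,nl)→253950 …(+1); best=8400 via (D,hash)
  {ABDE}: card=4800; try (D,hash)→4240, (D,merge)→4760, (D,nl_idx)→7520, (A,hash)→7620, (A,nl_idx)→40100, (D,nl)→48800 …(+2); best=4240 via (D,hash)
  {BCDE}: card=240000; try (C,hash)→10500, (E,hash)→25700, (C,merge)→71150, (C,nl_idx)→280100, (E,merge)→325400, (E,nl_idx)→364980 …(+2); best=10500 via (C,hash)
  {BCDF}: card=100000; try (F,hash)→30380, (B,hash)→58600, (F,merge)→327980, (B,merge)→858520, (B,nl)→1008400, (F,nl)→6004980; best=30380 via (F,hash)
  {ABCDE}: card=240000; try (C,hash)→13040, (C,merge)→73690, (A,hash)→251620, (C,nl_idx)→282640, (C,nl)→1204240, (A,nl_idx)→1930500 …(+2); best=13040 via (C,hash)
  {BCDEF}: card=1200000; try (E,hash)→131100, (F,hash)→255900, (E,nl_idx)→1830380, (E,merge)→1830800, (F,merge)→4573500, (E,nl)→6030380 …(+1); best=131100 via (E,hash)
  {ABCDEF}: card=1200000; try (F,hash)→258440, (A,hash)→1332220, (F,merge)→4576040, (A,nl_idx)→9731100, (A,merge)→26531740, (F,nl)→72013040 …(+1); best=258440 via (F,hash)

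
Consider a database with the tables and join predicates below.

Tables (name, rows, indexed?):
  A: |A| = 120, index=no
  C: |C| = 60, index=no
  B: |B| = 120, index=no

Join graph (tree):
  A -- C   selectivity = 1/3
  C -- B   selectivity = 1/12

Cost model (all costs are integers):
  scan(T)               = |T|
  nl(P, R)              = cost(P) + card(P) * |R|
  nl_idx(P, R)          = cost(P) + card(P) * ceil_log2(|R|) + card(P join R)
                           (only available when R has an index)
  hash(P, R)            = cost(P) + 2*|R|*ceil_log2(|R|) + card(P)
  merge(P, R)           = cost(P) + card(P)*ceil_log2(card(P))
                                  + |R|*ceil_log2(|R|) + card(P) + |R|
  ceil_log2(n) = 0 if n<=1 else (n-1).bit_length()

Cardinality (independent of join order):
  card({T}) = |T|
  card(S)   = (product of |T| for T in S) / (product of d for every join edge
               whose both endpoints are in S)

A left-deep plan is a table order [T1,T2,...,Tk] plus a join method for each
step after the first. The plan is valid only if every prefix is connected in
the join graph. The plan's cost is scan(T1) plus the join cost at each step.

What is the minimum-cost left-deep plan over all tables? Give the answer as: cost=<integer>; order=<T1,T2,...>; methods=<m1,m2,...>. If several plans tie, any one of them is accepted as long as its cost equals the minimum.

cost=3240; order=B,C,A; methods=hash,hash

Selinger DP (subsets sized 1..n):
  {A}: scan cost=120, card=120
  {C}: scan cost=60, card=60
  {B}: scan cost=120, card=120
  {AC}: card=2400; try (C,hash)→960, (A,merge)→1440, (C,merge)→1500, (A,hash)→1800, (A,nl)→7260, (C,nl)→7320; best=960 via (C,hash)
  {BC}: card=600; try (C,hash)→960, (B,merge)→1440, (C,merge)→1500, (B,hash)→1800, (B,nl)→7260, (C,nl)→7320; best=960 via (C,hash)
  {ABC}: card=24000; try (A,hash)→3240, (B,hash)→5040, (A,merge)→8520, (B,merge)→33120, (A,nl)→72960, (B,nl)→288960; best=3240 via (A,hash)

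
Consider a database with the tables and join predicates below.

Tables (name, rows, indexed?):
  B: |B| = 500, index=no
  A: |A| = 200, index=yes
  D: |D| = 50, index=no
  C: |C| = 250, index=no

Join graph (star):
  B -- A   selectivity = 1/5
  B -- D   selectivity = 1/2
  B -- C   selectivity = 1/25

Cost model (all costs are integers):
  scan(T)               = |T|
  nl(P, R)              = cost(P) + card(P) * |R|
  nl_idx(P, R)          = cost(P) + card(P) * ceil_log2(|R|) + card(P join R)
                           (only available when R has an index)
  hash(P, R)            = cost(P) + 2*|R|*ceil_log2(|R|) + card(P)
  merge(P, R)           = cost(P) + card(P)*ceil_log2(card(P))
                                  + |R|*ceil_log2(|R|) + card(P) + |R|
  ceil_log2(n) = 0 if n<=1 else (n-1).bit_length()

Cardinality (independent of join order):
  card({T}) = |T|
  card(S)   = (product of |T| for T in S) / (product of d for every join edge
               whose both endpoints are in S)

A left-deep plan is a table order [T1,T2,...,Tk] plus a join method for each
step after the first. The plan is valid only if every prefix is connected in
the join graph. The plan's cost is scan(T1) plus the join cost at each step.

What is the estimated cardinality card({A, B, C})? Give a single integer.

Tables in S: A(200), B(500), C(250)
Edges inside S: B-A(d=5), B-C(d=25)
numerator = 200 * 500 * 250 = 25000000
denominator = 5 * 25 = 125
card(S) = 25000000 / 125 = 200000

200000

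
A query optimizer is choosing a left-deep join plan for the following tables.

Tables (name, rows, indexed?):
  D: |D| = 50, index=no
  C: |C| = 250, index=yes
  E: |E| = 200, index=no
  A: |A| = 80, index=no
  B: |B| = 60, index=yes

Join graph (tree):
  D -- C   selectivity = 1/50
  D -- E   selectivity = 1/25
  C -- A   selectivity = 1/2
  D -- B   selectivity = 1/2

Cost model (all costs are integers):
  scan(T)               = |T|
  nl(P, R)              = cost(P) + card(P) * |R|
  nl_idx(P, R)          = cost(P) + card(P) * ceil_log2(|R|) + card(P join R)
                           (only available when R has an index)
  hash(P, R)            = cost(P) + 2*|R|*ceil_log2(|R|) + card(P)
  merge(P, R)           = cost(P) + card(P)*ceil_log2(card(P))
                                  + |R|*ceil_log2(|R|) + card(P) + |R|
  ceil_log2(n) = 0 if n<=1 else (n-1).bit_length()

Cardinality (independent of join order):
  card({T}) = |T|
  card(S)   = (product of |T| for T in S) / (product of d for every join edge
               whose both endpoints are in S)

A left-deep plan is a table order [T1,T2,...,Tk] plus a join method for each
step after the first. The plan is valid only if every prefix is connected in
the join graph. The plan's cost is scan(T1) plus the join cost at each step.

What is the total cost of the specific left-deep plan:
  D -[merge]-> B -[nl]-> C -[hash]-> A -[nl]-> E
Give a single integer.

60384440

step 1: scan D: cost=50, card=50
step 2: join B via merge
    card(P join B) = 50*60/(2) = 1500
    cost = 50 + 50*6 + 60*6 + 50 + 60 = 820
step 3: join C via nl
    card(P join C) = 1500*250/(50) = 7500
    cost = 820 + 1500*250 = 375820
step 4: join A via hash
    card(P join A) = 7500*80/(2) = 300000
    cost = 375820 + 2*80*7 + 7500 = 384440
step 5: join E via nl
    card(P join E) = 300000*200/(25) = 2400000
    cost = 384440 + 300000*200 = 60384440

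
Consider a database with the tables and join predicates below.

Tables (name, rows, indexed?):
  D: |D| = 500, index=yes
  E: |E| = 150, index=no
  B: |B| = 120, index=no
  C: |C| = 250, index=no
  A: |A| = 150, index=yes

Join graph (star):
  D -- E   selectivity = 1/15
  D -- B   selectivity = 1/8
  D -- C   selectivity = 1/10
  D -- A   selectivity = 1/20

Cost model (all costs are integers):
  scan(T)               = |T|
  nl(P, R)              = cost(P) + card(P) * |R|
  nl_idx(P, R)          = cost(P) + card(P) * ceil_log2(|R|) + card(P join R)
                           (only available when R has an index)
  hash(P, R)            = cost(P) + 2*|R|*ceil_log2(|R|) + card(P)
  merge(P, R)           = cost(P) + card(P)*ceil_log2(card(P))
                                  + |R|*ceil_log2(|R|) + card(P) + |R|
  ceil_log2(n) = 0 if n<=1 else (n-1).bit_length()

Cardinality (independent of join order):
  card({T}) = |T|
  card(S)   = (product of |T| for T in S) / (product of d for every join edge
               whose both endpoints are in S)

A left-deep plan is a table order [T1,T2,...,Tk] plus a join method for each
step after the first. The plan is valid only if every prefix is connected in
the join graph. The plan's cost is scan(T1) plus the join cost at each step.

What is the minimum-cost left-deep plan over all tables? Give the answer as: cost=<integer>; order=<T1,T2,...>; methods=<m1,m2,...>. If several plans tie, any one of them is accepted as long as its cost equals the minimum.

Selinger DP (subsets sized 1..n):
  {D}: scan cost=500, card=500
  {E}: scan cost=150, card=150
  {B}: scan cost=120, card=120
  {C}: scan cost=250, card=250
  {A}: scan cost=150, card=150
  {DE}: card=5000; try (E,hash)→3400, (D,merge)→6500, (D,nl_idx)→6500, (E,merge)→6850, (D,hash)→9300, (D,nl)→75150 …(+1); best=3400 via (E,hash)
  {BD}: card=7500; try (B,hash)→2680, (D,merge)→6080, (B,merge)→6460, (D,nl_idx)→8700, (D,hash)→9240, (D,nl)→60120 …(+1); best=2680 via (B,hash)
  {CD}: card=12500; try (C,hash)→5000, (D,merge)→7500, (C,merge)→7750, (D,hash)→9500, (D,nl_idx)→15000, (D,nl)→125250 …(+1); best=5000 via (C,hash)
  {AD}: card=3750; try (A,hash)→3400, (D,nl_idx)→5250, (D,merge)→6500, (A,merge)→6850, (A,nl_idx)→8250, (D,hash)→9300 …(+2); best=3400 via (A,hash)
  {BDE}: card=75000; try (B,hash)→10080, (E,hash)→12580, (B,merge)→74360, (E,merge)→109030, (B,nl)→603400, (E,nl)→1127680; best=10080 via (B,hash)
  {CDE}: card=125000; try (C,hash)→12400, (E,hash)→19900, (C,merge)→75650, (E,merge)→193850, (C,nl)→1253400, (E,nl)→1880000; best=12400 via (C,hash)
  {ADE}: card=37500; try (E,hash)→9550, (A,hash)→10800, (E,merge)→53500, (A,merge)→74750, (A,nl_idx)→80900, (E,nl)→565900 …(+1); best=9550 via (E,hash)
  {BCD}: card=187500; try (C,hash)→14180, (B,hash)→19180, (C,merge)→109930, (B,merge)→193460, (B,nl)→1505000, (C,nl)→1877680; best=14180 via (C,hash)
  {ABD}: card=56250; try (B,hash)→8830, (A,hash)→12580, (B,merge)→53110, (A,merge)→109030, (A,nl_idx)→118930, (B,nl)→453400 …(+1); best=8830 via (B,hash)
  {ACD}: card=93750; try (C,hash)→11150, (A,hash)→19900, (C,merge)→54400, (A,merge)→193850, (A,nl_idx)→198750, (C,nl)→940900 …(+1); best=11150 via (C,hash)
  {BCDE}: card=1875000; try (C,hash)→89080, (B,hash)→139080, (E,hash)→204080, (C,merge)→1362330, (B,merge)→2263360, (E,merge)→3578030 …(+3); best=89080 via (C,hash)
  {ABDE}: card=562500; try (B,hash)→48730, (E,hash)→67480, (A,hash)→87480, (B,merge)→648010, (E,merge)→966430, (A,nl_idx)→1172580 …(+4); best=48730 via (B,hash)
  {ACDE}: card=937500; try (C,hash)→51050, (E,hash)→107300, (A,hash)→139800, (C,merge)→649300, (E,merge)→1700000, (A,nl_idx)→1949900 …(+4); best=51050 via (C,hash)
  {ABCD}: card=1406250; try (C,hash)→69080, (B,hash)→106580, (A,hash)→204080, (C,merge)→967330, (B,merge)→1699610, (A,nl_idx)→2920430 …(+4); best=69080 via (C,hash)
  {ABCDE}: card=14062500; try (C,hash)→615230, (B,hash)→990230, (E,hash)→1477730, (A,hash)→1966480, (C,merge)→11863480, (B,merge)→19739510 …(+7); best=615230 via (C,hash)

cost=615230; order=D,A,E,B,C; methods=hash,hash,hash,hash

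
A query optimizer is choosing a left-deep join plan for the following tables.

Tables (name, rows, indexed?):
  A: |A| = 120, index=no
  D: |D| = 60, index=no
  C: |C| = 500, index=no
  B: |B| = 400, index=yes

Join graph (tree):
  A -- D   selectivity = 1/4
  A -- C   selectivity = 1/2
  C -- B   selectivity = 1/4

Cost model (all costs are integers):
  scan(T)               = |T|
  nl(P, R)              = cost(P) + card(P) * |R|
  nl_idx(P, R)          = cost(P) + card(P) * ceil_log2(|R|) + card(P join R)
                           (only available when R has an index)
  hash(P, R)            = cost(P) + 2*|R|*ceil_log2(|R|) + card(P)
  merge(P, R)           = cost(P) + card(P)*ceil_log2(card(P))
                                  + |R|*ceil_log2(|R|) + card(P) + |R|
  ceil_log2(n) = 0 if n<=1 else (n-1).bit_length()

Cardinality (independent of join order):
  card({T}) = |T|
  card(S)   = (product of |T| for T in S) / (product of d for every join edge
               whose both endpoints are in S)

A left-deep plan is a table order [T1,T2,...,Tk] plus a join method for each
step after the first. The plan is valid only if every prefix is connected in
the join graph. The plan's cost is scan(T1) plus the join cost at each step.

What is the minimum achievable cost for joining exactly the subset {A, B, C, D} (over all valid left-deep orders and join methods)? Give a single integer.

468960

Selinger DP over subsets of {A,B,C,D}:
  {A}: scan cost=120, card=120
  {D}: scan cost=60, card=60
  {C}: scan cost=500, card=500
  {B}: scan cost=400, card=400
  {AD}: card=1800; try (D,hash)→960, (A,merge)→1440, (D,merge)→1500, (A,hash)→1800, (A,nl)→7260, (D,nl)→7320; best=960 via (D,hash)
  {AC}: card=30000; try (A,hash)→2680, (C,merge)→6080, (A,merge)→6460, (C,hash)→9240, (C,nl)→60120, (A,nl)→60500; best=2680 via (A,hash)
  {BC}: card=50000; try (B,hash)→8200, (C,merge)→9400, (B,merge)→9500, (C,hash)→9800, (B,nl_idx)→55000, (C,nl)→200400 …(+1); best=8200 via (B,hash)
  {ACD}: card=450000; try (C,hash)→11760, (C,merge)→27560, (D,hash)→33400, (D,merge)→483100, (C,nl)→900960, (D,nl)→1802680; best=11760 via (C,hash)
  {ABC}: card=3000000; try (B,hash)→39880, (A,hash)→59880, (B,merge)→486680, (A,merge)→859160, (B,nl_idx)→3272680, (A,nl)→6008200 …(+1); best=39880 via (B,hash)
  {ABCD}: card=45000000; try (B,hash)→468960, (D,hash)→3040600, (B,merge)→9015760, (B,nl_idx)→49061760, (D,merge)→69040300, (B,nl)→180011760 …(+1); best=468960 via (B,hash)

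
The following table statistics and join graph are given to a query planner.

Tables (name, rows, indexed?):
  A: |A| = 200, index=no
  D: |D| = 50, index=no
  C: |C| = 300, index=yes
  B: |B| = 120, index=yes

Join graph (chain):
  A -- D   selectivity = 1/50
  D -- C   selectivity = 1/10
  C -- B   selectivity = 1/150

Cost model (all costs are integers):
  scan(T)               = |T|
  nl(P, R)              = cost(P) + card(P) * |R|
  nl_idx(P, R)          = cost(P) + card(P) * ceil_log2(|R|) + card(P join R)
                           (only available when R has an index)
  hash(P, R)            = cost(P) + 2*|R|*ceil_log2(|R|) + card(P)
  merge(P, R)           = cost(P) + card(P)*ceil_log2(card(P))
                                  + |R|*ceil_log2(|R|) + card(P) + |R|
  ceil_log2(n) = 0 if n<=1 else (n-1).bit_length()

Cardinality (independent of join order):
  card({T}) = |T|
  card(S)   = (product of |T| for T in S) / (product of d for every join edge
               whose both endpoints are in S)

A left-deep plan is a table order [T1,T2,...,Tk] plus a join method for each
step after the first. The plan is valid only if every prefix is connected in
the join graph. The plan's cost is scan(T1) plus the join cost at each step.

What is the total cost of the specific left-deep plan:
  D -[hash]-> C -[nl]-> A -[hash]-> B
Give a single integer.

313180

step 1: scan D: cost=50, card=50
step 2: join C via hash
    card(P join C) = 50*300/(10) = 1500
    cost = 50 + 2*300*9 + 50 = 5500
step 3: join A via nl
    card(P join A) = 1500*200/(50) = 6000
    cost = 5500 + 1500*200 = 305500
step 4: join B via hash
    card(P join B) = 6000*120/(150) = 4800
    cost = 305500 + 2*120*7 + 6000 = 313180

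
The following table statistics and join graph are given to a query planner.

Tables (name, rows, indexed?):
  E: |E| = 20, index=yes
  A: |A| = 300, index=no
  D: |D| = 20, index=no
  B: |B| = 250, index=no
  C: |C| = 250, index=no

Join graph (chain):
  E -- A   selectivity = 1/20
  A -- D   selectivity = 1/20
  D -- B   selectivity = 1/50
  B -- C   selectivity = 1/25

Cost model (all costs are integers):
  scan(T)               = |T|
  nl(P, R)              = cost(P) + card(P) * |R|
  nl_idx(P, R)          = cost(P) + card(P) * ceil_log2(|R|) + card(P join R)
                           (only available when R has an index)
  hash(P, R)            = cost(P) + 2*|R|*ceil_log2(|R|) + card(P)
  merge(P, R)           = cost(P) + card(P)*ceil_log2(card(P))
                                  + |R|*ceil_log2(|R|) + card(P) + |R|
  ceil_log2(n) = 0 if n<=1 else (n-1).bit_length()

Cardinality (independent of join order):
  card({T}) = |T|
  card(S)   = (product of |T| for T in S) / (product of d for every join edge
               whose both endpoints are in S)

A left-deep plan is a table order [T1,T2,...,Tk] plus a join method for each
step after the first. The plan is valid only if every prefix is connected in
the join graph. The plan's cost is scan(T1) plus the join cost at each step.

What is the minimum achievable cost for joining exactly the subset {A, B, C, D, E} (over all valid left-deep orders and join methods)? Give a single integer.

11100

Selinger DP over subsets of {A,B,C,D,E}:
  {E}: scan cost=20, card=20
  {A}: scan cost=300, card=300
  {D}: scan cost=20, card=20
  {B}: scan cost=250, card=250
  {C}: scan cost=250, card=250
  {AE}: card=300; try (E,hash)→800, (E,nl_idx)→2100, (A,merge)→3140, (E,merge)→3420, (A,hash)→5440, (A,nl)→6020 …(+1); best=800 via (E,hash)
  {AD}: card=300; try (D,hash)→800, (A,merge)→3140, (D,merge)→3420, (A,hash)→5440, (A,nl)→6020, (D,nl)→6300; best=800 via (D,hash)
  {BD}: card=100; try (D,hash)→700, (B,merge)→2390, (D,merge)→2620, (B,hash)→4040, (B,nl)→5020, (D,nl)→5250; best=700 via (D,hash)
  {BC}: card=2500; try (C,hash)→4500, (B,hash)→4500, (C,merge)→4750, (B,merge)→4750, (C,nl)→62750, (B,nl)→62750; best=4500 via (C,hash)
  {ADE}: card=300; try (E,hash)→1300, (D,hash)→1300, (E,nl_idx)→2600, (E,merge)→3920, (D,merge)→3920, (E,nl)→6800 …(+1); best=1300 via (E,hash)
  {ABD}: card=1500; try (A,merge)→4500, (B,hash)→5100, (B,merge)→6050, (A,hash)→6200, (A,nl)→30700, (B,nl)→75800; best=4500 via (A,merge)
  {BCD}: card=1000; try (C,merge)→3750, (C,hash)→4800, (D,hash)→7200, (C,nl)→25700, (D,merge)→37120, (D,nl)→54500; best=3750 via (C,merge)
  {ABDE}: card=1500; try (B,hash)→5600, (E,hash)→6200, (B,merge)→6550, (E,nl_idx)→13500, (E,merge)→22620, (E,nl)→34500 …(+1); best=5600 via (B,hash)
  {ABCD}: card=15000; try (C,hash)→10000, (A,hash)→10150, (A,merge)→17750, (C,merge)→24750, (A,nl)→303750, (C,nl)→379500; best=10000 via (C,hash)
  {ABCDE}: card=15000; try (C,hash)→11100, (E,hash)→25200, (C,merge)→25850, (E,nl_idx)→100000, (E,merge)→235120, (E,nl)→310000 …(+1); best=11100 via (C,hash)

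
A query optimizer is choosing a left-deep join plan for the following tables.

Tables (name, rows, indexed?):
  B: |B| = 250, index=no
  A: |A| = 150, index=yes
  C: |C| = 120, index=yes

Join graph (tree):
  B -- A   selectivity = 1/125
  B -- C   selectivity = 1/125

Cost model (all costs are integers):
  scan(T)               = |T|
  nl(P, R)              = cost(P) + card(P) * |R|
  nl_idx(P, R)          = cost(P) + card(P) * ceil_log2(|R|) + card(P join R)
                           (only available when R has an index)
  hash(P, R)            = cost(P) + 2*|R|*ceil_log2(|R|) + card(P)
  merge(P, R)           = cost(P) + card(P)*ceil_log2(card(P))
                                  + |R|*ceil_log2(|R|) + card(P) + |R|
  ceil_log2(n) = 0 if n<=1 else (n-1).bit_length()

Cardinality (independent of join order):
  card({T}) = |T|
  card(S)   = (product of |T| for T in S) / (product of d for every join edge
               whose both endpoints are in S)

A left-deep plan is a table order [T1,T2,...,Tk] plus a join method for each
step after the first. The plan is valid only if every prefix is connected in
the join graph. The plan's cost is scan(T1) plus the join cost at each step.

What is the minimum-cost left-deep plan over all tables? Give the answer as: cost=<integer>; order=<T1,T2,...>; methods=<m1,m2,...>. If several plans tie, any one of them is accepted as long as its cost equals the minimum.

Selinger DP (subsets sized 1..n):
  {B}: scan cost=250, card=250
  {A}: scan cost=150, card=150
  {C}: scan cost=120, card=120
  {AB}: card=300; try (A,nl_idx)→2550, (A,hash)→2900, (B,merge)→3750, (A,merge)→3850, (B,hash)→4300, (B,nl)→37650 …(+1); best=2550 via (A,nl_idx)
  {BC}: card=240; try (C,hash)→2180, (C,nl_idx)→2240, (B,merge)→3330, (C,merge)→3460, (B,hash)→4240, (B,nl)→30120 …(+1); best=2180 via (C,hash)
  {ABC}: card=288; try (A,nl_idx)→4388, (C,hash)→4530, (A,hash)→4820, (C,nl_idx)→4938, (A,merge)→5690, (C,merge)→6510 …(+2); best=4388 via (A,nl_idx)

cost=4388; order=B,C,A; methods=hash,nl_idx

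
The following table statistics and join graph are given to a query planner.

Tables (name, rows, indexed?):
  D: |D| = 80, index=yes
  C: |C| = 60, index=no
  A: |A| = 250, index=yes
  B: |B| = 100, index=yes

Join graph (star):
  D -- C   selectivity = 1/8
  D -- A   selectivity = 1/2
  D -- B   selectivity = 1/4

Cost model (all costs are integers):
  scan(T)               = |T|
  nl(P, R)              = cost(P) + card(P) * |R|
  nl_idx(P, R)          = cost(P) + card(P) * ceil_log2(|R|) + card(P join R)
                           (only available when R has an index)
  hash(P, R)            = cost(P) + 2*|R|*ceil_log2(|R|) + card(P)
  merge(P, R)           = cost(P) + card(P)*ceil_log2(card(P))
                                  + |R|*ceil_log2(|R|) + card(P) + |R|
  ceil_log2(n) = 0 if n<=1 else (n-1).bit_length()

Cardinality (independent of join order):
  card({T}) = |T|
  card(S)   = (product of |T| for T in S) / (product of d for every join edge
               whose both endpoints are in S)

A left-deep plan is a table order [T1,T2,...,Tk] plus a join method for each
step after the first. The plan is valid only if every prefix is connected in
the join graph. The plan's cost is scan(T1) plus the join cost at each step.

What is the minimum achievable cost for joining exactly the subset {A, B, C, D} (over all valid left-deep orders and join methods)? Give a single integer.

Selinger DP over subsets of {A,B,C,D}:
  {D}: scan cost=80, card=80
  {C}: scan cost=60, card=60
  {A}: scan cost=250, card=250
  {B}: scan cost=100, card=100
  {CD}: card=600; try (C,hash)→880, (D,nl_idx)→1080, (D,merge)→1120, (C,merge)→1140, (D,hash)→1240, (D,nl)→4860 …(+1); best=880 via (C,hash)
  {AD}: card=10000; try (D,hash)→1620, (A,merge)→2970, (D,merge)→3140, (A,hash)→4160, (A,nl_idx)→10720, (D,nl_idx)→12000 …(+2); best=1620 via (D,hash)
  {BD}: card=2000; try (D,hash)→1320, (B,merge)→1520, (D,merge)→1540, (B,hash)→1560, (B,nl_idx)→2640, (D,nl_idx)→2800 …(+2); best=1320 via (D,hash)
  {ACD}: card=75000; try (A,hash)→5480, (A,merge)→9730, (C,hash)→12340, (A,nl_idx)→80680, (A,nl)→150880, (C,merge)→152040 …(+1); best=5480 via (A,hash)
  {BCD}: card=15000; try (B,hash)→2880, (C,hash)→4040, (B,merge)→8280, (B,nl_idx)→20080, (C,merge)→25740, (B,nl)→60880 …(+1); best=2880 via (B,hash)
  {ABD}: card=250000; try (A,hash)→7320, (B,hash)→13020, (A,merge)→27570, (B,merge)→152420, (A,nl_idx)→267320, (B,nl_idx)→321620 …(+2); best=7320 via (A,hash)
  {ABCD}: card=1875000; try (A,hash)→21880, (B,hash)→81880, (A,merge)→230130, (C,hash)→258040, (B,merge)→1356280, (A,nl_idx)→1997880 …(+5); best=21880 via (A,hash)

21880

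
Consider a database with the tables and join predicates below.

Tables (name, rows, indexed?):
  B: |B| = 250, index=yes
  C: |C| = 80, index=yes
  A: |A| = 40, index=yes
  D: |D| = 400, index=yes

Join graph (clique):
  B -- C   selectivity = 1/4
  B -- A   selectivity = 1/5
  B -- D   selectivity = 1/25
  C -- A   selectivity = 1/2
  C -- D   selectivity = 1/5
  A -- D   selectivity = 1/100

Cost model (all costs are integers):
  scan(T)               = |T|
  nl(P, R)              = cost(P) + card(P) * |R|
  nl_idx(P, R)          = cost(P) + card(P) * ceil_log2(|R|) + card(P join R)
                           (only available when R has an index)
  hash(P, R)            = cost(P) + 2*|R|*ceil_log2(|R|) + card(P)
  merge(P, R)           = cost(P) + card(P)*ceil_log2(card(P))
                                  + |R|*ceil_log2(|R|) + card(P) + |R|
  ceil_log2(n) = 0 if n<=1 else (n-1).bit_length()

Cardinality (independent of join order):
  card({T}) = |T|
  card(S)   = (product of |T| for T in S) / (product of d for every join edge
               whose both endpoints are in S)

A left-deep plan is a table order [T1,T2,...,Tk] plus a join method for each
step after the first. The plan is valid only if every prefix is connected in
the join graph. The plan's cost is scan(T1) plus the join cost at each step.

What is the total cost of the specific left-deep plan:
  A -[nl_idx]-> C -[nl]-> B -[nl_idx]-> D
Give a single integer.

step 1: scan A: cost=40, card=40
step 2: join C via nl_idx
    card(P join C) = 40*80/(2) = 1600
    cost = 40 + 40*7 + 1600 = 1920
step 3: join B via nl
    card(P join B) = 1600*250/(4*5) = 20000
    cost = 1920 + 1600*250 = 401920
step 4: join D via nl_idx
    card(P join D) = 20000*400/(25*5*100) = 640
    cost = 401920 + 20000*9 + 640 = 582560

582560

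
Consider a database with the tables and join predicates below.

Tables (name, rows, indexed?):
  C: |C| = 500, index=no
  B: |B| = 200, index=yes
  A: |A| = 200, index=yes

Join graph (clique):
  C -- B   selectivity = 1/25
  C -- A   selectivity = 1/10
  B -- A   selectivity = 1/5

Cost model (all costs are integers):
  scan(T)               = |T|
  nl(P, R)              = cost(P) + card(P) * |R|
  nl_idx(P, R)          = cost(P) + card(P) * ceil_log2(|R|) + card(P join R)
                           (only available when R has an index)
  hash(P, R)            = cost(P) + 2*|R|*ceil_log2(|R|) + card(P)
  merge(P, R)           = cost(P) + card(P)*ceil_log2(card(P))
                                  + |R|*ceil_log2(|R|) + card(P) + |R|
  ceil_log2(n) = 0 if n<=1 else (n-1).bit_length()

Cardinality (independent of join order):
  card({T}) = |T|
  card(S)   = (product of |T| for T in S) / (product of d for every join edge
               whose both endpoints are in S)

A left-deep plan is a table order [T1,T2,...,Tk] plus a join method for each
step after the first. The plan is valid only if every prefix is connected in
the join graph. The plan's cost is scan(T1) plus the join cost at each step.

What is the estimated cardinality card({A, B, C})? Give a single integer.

16000

Tables in S: A(200), B(200), C(500)
Edges inside S: C-B(d=25), C-A(d=10), B-A(d=5)
numerator = 200 * 200 * 500 = 20000000
denominator = 25 * 10 * 5 = 1250
card(S) = 20000000 / 1250 = 16000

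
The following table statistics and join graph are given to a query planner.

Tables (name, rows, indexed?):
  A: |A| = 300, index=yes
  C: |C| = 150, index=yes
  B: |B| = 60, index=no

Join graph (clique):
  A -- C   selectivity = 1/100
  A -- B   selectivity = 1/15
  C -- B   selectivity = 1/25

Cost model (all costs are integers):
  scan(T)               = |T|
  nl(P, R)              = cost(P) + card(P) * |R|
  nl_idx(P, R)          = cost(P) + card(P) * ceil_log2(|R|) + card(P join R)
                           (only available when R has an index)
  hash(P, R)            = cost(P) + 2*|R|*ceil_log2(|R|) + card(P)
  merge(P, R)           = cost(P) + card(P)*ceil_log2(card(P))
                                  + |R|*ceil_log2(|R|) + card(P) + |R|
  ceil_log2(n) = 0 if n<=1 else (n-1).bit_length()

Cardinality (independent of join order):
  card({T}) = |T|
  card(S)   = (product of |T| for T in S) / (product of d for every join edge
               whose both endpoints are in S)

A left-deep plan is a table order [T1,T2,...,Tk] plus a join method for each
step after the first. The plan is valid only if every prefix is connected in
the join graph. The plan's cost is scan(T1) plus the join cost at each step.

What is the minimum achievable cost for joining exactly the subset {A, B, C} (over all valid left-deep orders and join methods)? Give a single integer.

3120

Selinger DP over subsets of {A,B,C}:
  {A}: scan cost=300, card=300
  {C}: scan cost=150, card=150
  {B}: scan cost=60, card=60
  {AC}: card=450; try (A,nl_idx)→1950, (C,hash)→3000, (C,nl_idx)→3150, (A,merge)→4500, (C,merge)→4650, (A,hash)→5700 …(+2); best=1950 via (A,nl_idx)
  {AB}: card=1200; try (B,hash)→1320, (A,nl_idx)→1800, (A,merge)→3480, (B,merge)→3720, (A,hash)→5520, (A,nl)→18060 …(+1); best=1320 via (B,hash)
  {BC}: card=360; try (C,nl_idx)→900, (B,hash)→1020, (C,merge)→1830, (B,merge)→1920, (C,hash)→2520, (C,nl)→9060 …(+1); best=900 via (C,nl_idx)
  {ABC}: card=72; try (B,hash)→3120, (A,nl_idx)→4212, (C,hash)→4920, (A,hash)→6660, (B,merge)→6870, (A,merge)→7500 …(+5); best=3120 via (B,hash)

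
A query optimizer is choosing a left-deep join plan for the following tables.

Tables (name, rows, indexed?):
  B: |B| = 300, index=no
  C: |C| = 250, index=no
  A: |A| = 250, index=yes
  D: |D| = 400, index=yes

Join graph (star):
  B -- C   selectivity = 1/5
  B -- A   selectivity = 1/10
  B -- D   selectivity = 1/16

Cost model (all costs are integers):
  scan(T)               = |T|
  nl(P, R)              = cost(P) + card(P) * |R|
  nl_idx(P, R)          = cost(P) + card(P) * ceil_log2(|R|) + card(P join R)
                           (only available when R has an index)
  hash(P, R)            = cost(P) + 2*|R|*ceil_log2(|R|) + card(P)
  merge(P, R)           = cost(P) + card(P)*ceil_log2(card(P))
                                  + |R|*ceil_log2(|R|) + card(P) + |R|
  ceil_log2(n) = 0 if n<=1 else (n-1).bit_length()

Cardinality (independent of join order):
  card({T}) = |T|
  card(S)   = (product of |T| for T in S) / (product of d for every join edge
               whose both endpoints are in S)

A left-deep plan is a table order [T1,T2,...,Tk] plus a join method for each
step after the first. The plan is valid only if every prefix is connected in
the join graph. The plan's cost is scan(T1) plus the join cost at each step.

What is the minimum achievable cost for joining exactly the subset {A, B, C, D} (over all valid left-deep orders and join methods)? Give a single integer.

209200

Selinger DP over subsets of {A,B,C,D}:
  {B}: scan cost=300, card=300
  {C}: scan cost=250, card=250
  {A}: scan cost=250, card=250
  {D}: scan cost=400, card=400
  {BC}: card=15000; try (C,hash)→4600, (B,merge)→5500, (C,merge)→5550, (B,hash)→5900, (B,nl)→75250, (C,nl)→75300; best=4600 via (C,hash)
  {AB}: card=7500; try (A,hash)→4600, (B,merge)→5500, (A,merge)→5550, (B,hash)→5900, (A,nl_idx)→10200, (B,nl)→75250 …(+1); best=4600 via (A,hash)
  {BD}: card=7500; try (B,hash)→6200, (D,merge)→7300, (B,merge)→7400, (D,hash)→7800, (D,nl_idx)→10500, (D,nl)→120300 …(+1); best=6200 via (B,hash)
  {ABC}: card=375000; try (C,hash)→16100, (A,hash)→23600, (C,merge)→111850, (A,merge)→231850, (A,nl_idx)→499600, (C,nl)→1879600 …(+1); best=16100 via (C,hash)
  {BCD}: card=375000; try (C,hash)→17700, (D,hash)→26800, (C,merge)→113450, (D,merge)→233600, (D,nl_idx)→514600, (C,nl)→1881200 …(+1); best=17700 via (C,hash)
  {ABD}: card=187500; try (A,hash)→17700, (D,hash)→19300, (A,merge)→113450, (D,merge)→113600, (A,nl_idx)→253700, (D,nl_idx)→259600 …(+2); best=17700 via (A,hash)
  {ABCD}: card=9375000; try (C,hash)→209200, (A,hash)→396700, (D,hash)→398300, (C,merge)→3582450, (A,merge)→7519950, (D,merge)→7520100 …(+5); best=209200 via (C,hash)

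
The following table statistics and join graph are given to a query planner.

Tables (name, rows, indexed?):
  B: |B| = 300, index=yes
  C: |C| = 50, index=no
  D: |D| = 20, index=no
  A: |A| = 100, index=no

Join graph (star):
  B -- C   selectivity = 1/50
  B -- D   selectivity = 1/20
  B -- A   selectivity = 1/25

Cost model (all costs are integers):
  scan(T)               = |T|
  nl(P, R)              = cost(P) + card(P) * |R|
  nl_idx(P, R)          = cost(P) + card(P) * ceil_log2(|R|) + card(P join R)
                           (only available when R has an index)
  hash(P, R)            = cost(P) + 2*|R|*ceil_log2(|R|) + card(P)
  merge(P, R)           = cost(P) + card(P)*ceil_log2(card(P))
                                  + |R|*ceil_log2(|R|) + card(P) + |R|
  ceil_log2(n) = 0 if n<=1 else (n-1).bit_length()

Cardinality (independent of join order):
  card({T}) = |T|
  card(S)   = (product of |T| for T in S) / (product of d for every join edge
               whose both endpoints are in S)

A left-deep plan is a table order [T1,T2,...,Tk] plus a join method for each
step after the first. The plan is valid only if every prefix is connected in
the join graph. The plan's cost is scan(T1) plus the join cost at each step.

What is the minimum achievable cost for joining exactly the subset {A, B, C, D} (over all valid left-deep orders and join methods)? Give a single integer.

3000

Selinger DP over subsets of {A,B,C,D}:
  {B}: scan cost=300, card=300
  {C}: scan cost=50, card=50
  {D}: scan cost=20, card=20
  {A}: scan cost=100, card=100
  {BC}: card=300; try (B,nl_idx)→800, (C,hash)→1200, (B,merge)→3400, (C,merge)→3650, (B,hash)→5500, (B,nl)→15050 …(+1); best=800 via (B,nl_idx)
  {BD}: card=300; try (B,nl_idx)→500, (D,hash)→800, (B,merge)→3140, (D,merge)→3420, (B,hash)→5440, (B,nl)→6020 …(+1); best=500 via (B,nl_idx)
  {AB}: card=1200; try (A,hash)→2000, (B,nl_idx)→2200, (B,merge)→3900, (A,merge)→4100, (B,hash)→5600, (B,nl)→30100 …(+1); best=2000 via (A,hash)
  {BCD}: card=300; try (D,hash)→1300, (C,hash)→1400, (C,merge)→3850, (D,merge)→3920, (D,nl)→6800, (C,nl)→15500; best=1300 via (D,hash)
  {ABC}: card=1200; try (A,hash)→2500, (C,hash)→3800, (A,merge)→4600, (C,merge)→16750, (A,nl)→30800, (C,nl)→62000; best=2500 via (A,hash)
  {ABD}: card=1200; try (A,hash)→2200, (D,hash)→3400, (A,merge)→4300, (D,merge)→16520, (D,nl)→26000, (A,nl)→30500; best=2200 via (A,hash)
  {ABCD}: card=1200; try (A,hash)→3000, (D,hash)→3900, (C,hash)→4000, (A,merge)→5100, (C,merge)→16950, (D,merge)→17020 …(+3); best=3000 via (A,hash)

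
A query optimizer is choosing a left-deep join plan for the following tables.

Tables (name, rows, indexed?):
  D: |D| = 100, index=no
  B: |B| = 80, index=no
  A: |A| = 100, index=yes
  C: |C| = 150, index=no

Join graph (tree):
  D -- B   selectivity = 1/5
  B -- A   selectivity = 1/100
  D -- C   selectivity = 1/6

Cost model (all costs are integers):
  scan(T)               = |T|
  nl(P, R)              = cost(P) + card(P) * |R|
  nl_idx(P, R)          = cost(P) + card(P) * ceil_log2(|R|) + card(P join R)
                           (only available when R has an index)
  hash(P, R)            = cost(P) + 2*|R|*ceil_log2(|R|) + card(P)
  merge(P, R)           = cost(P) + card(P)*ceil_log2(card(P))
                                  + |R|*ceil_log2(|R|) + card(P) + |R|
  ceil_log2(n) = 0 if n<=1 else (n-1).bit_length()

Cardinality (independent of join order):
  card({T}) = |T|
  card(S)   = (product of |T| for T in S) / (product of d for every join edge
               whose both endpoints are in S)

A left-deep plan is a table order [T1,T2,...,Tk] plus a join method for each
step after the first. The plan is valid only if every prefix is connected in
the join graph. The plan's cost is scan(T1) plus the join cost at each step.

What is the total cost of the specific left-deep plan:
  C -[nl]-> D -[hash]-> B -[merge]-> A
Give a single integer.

699570

step 1: scan C: cost=150, card=150
step 2: join D via nl
    card(P join D) = 150*100/(6) = 2500
    cost = 150 + 150*100 = 15150
step 3: join B via hash
    card(P join B) = 2500*80/(5) = 40000
    cost = 15150 + 2*80*7 + 2500 = 18770
step 4: join A via merge
    card(P join A) = 40000*100/(100) = 40000
    cost = 18770 + 40000*16 + 100*7 + 40000 + 100 = 699570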